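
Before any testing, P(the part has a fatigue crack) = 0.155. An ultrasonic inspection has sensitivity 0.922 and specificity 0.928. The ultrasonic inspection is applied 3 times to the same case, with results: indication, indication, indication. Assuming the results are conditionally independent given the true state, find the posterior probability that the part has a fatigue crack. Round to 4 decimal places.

Let H be the event that the part has a fatigue crack; start with P(H) = 0.155. P('indication'|H) = 0.922, P('indication'|¬H) = 0.072.
Update on result 1 ('indication'): P(H) ← 0.922·0.1550 / (0.922·0.1550 + 0.072·0.8450) = 0.14291/0.20375 = 0.7014.
Update on result 2 ('indication'): P(H) ← 0.922·0.7014 / (0.922·0.7014 + 0.072·0.2986) = 0.64669/0.66819 = 0.9678.
Update on result 3 ('indication'): P(H) ← 0.922·0.9678 / (0.922·0.9678 + 0.072·0.0322) = 0.89233/0.89465 = 0.9974.

Posterior P(H) ≈ 0.9974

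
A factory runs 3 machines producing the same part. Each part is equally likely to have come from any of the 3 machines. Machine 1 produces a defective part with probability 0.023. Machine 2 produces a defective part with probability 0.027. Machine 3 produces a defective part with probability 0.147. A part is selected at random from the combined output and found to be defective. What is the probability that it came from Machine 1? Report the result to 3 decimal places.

P(defective|M1) = 0.023; P(defective|M2) = 0.027; P(defective|M3) = 0.147.
Prior × likelihood for each source: 0.333333·0.023=0.007667, 0.333333·0.027=0.009000, 0.333333·0.147=0.04900. Summing gives P(defective) = 0.065667.
P(Machine 1 | defective) = 0.007667 / 0.065667 = 0.117.

Posterior probability ≈ 0.117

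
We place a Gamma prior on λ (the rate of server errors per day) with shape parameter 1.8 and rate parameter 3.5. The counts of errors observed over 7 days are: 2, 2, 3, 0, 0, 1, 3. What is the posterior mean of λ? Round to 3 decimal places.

Total count ∑xᵢ = 11 over n = 7 days.
Gamma is conjugate to the Poisson likelihood: posterior is Gamma(shape = 1.8+11 = 12.8, rate = 3.5+7 = 10.5).
E[λ | data] = 12.8/10.5 = 1.219.

Posterior mean ≈ 1.219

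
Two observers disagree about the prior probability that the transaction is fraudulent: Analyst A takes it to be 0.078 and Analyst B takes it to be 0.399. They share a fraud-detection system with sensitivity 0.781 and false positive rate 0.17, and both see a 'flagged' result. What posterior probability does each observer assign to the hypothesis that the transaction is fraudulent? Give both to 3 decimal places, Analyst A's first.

P('+'|H) = 0.781, P('+'|¬H) = 0.17.
Analyst A: numerator 0.781·0.078 = 0.060918; evidence = 0.060918+0.17·0.922 = 0.21766; posterior = 0.280.
Analyst B: numerator 0.781·0.399 = 0.31162; evidence = 0.31162+0.17·0.601 = 0.41379; posterior = 0.753.

Analyst A: 0.280; Analyst B: 0.753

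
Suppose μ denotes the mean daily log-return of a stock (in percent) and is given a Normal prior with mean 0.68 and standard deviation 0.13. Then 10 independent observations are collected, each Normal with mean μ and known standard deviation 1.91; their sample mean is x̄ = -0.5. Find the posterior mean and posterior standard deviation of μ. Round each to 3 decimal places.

Posterior mean ≈ 0.628; posterior SD ≈ 0.127

With known σ, the Normal prior is conjugate. Weight on the data is w = (n/σ²)/(n/σ² + 1/τ₀²) = 2.74115/(2.74115+59.1716) = 0.044274.
Posterior mean = w·x̄ + (1−w)·μ₀ = 0.044274·-0.5 + 0.95573·0.68 = 0.628. Posterior variance = 1/(2.74115+59.1716) = 0.0161518, so SD = 0.127.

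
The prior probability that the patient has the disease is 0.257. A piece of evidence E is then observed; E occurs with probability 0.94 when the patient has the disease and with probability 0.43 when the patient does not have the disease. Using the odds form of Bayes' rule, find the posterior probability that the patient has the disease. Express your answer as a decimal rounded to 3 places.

Prior odds = 0.257/(1−0.257) = 0.34590. In log-odds, ln(0.34590) = -1.0616.
Add log likelihood ratio: ln(2.1860) = 0.78209.
Posterior log-odds = -0.27953, so posterior odds = exp(-0.27953) = 0.75614. Converting, P(H|E) = 0.75614/1.7561 = 0.431.

Posterior probability ≈ 0.431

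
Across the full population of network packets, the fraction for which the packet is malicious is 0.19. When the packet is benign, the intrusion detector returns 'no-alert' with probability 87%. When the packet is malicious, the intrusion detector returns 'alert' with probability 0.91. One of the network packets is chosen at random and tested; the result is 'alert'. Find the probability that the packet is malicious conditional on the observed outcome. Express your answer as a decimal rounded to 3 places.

P(H | E) ≈ 0.621

Let H be the event that the packet is malicious. P(H) = 0.19, so P(¬H) = 0.81. With E the 'alert' result, P(E|H) = 0.91 and P(E|¬H) = 0.13.
P(E) = 0.91·0.19 + 0.13·0.81 = 0.17290 + 0.10530 = 0.27820.
By Bayes' theorem, P(H|E) = 0.17290 / 0.27820 = 0.621.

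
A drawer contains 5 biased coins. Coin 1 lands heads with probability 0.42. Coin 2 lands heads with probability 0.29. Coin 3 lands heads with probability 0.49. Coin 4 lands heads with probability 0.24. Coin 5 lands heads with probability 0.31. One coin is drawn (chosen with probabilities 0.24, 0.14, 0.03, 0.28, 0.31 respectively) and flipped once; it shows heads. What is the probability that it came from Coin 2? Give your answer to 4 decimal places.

Posterior probability ≈ 0.1271

Tabulate prior·likelihood by source: [1] prior 0.24, lik 0.42, product 0.1008; [2] prior 0.14, lik 0.29, product 0.04060; [3] prior 0.03, lik 0.49, product 0.01470; [4] prior 0.28, lik 0.24, product 0.06720; [5] prior 0.31, lik 0.31, product 0.09610.
Normalizing constant = 0.31940; the posterior for Coin 2 is its product over the sum, 0.04060/0.31940 = 0.1271.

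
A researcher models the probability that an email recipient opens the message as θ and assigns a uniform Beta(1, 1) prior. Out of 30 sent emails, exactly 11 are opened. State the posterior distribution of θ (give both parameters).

The binomial likelihood is conjugate to the Beta prior: with 11 successes and 19 failures, the posterior is Beta(1+11, 1+19) = Beta(12, 20).

Posterior: Beta(12, 20)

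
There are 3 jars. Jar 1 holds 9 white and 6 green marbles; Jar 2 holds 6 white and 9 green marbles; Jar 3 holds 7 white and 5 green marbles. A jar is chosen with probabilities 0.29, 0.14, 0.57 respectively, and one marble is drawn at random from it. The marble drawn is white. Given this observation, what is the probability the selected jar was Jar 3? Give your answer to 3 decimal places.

Posterior probability ≈ 0.591

Tabulate prior·likelihood by source: [1] prior 0.29, lik 0.6, product 0.1740; [2] prior 0.14, lik 0.4, product 0.05600; [3] prior 0.57, lik 0.5833, product 0.3325.
Normalizing constant = 0.56250; the posterior for Jar 3 is its product over the sum, 0.3325/0.56250 = 0.591.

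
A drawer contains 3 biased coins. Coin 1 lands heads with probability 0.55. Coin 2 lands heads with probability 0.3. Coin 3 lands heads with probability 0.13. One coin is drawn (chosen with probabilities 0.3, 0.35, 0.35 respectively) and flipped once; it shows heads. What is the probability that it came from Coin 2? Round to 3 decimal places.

P(heads|C1) = 0.55; P(heads|C2) = 0.3; P(heads|C3) = 0.13.
Prior × likelihood for each source: 0.3·0.55=0.1650, 0.35·0.3=0.1050, 0.35·0.13=0.04550. Summing gives P(heads) = 0.31550.
P(Coin 2 | heads) = 0.1050 / 0.31550 = 0.333.

Posterior probability ≈ 0.333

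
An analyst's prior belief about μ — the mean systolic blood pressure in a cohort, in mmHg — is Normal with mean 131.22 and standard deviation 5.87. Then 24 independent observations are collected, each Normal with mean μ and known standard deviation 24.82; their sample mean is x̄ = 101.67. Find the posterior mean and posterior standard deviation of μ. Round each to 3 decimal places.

Posterior mean ≈ 114.285; posterior SD ≈ 3.835

Prior precision 1/τ₀² = 1/5.87² = 0.0290218; data precision n/σ² = 24/24.82² = 0.0389590.
Posterior precision = 0.0290218 + 0.0389590 = 0.0679808, giving posterior SD = 1/√0.0679808 = 3.835.
Posterior mean = (0.0290218·131.22 + 0.0389590·101.67) / 0.0679808 = 114.285.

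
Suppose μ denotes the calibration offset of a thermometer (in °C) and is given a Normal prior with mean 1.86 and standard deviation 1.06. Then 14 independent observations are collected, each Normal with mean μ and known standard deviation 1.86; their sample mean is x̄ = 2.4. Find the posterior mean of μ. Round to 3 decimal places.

With known σ, the Normal prior is conjugate. Weight on the data is w = (n/σ²)/(n/σ² + 1/τ₀²) = 4.04671/(4.04671+0.889996) = 0.81972.
Posterior mean = w·x̄ + (1−w)·μ₀ = 0.81972·2.4 + 0.18028·1.86 = 2.303.

Posterior mean ≈ 2.303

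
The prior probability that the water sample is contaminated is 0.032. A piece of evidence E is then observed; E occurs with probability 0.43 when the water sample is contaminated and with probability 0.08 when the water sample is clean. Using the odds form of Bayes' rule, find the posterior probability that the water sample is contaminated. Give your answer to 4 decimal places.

Prior odds = 0.032/(1−0.032) = 0.033058.
Likelihood ratio for E = 0.43/0.08 = 5.3750.
Posterior odds = prior odds × LR = 0.17769.
Posterior probability = odds/(1+odds) = 0.17769/1.1777 = 0.1509.

Posterior probability ≈ 0.1509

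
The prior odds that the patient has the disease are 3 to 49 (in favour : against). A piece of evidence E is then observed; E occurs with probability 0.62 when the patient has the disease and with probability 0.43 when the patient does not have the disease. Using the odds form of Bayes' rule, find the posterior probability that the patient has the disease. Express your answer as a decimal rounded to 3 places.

Prior odds = 3/49 = 0.061224.
Likelihood ratio for E = 0.62/0.43 = 1.4419.
Posterior odds = prior odds × LR = 0.088277.
Posterior probability = odds/(1+odds) = 0.088277/1.0883 = 0.081.

Posterior probability ≈ 0.081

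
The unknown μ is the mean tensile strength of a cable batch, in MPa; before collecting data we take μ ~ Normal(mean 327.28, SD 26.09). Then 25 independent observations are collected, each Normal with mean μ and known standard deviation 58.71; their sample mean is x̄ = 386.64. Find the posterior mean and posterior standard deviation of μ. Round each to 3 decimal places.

Posterior mean ≈ 376.642; posterior SD ≈ 10.708

Prior precision 1/τ₀² = 1/26.09² = 0.00146910; data precision n/σ² = 25/58.71² = 0.00725297.
Posterior precision = 0.00146910 + 0.00725297 = 0.00872207, giving posterior SD = 1/√0.00872207 = 10.708.
Posterior mean = (0.00146910·327.28 + 0.00725297·386.64) / 0.00872207 = 376.642.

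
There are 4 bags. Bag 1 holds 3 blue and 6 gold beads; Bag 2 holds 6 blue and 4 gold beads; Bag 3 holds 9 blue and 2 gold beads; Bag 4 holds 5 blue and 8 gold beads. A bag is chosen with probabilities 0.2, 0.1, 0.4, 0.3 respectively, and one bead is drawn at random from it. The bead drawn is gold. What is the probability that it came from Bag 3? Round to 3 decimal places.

Posterior probability ≈ 0.169

Tabulate prior·likelihood by source: [1] prior 0.2, lik 0.6667, product 0.1333; [2] prior 0.1, lik 0.4, product 0.04000; [3] prior 0.4, lik 0.1818, product 0.07273; [4] prior 0.3, lik 0.6154, product 0.1846.
Normalizing constant = 0.43068; the posterior for Bag 3 is its product over the sum, 0.07273/0.43068 = 0.169.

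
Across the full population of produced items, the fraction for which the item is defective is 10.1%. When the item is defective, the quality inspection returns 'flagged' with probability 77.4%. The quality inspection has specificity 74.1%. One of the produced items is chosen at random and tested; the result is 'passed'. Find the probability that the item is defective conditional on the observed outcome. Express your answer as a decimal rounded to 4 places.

P(H | E) ≈ 0.0331

Let H be the event that the item is defective. P(H) = 0.101, so P(¬H) = 0.899. With E the 'passed' result, P(E|H) = 0.226 and P(E|¬H) = 0.741.
P(E) = 0.226·0.101 + 0.741·0.899 = 0.022826 + 0.66616 = 0.68899.
By Bayes' theorem, P(H|E) = 0.022826 / 0.68899 = 0.0331.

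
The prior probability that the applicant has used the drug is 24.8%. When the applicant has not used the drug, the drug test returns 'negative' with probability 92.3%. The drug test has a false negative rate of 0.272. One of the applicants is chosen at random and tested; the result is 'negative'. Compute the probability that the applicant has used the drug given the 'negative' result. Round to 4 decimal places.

P(H | E) ≈ 0.0886

Let H be the event that the applicant has used the drug. P(H) = 0.248, so P(¬H) = 0.752. With E the 'negative' result, P(E|H) = 0.272 and P(E|¬H) = 0.923.
P(E) = 0.272·0.248 + 0.923·0.752 = 0.067456 + 0.69410 = 0.76155.
By Bayes' theorem, P(H|E) = 0.067456 / 0.76155 = 0.0886.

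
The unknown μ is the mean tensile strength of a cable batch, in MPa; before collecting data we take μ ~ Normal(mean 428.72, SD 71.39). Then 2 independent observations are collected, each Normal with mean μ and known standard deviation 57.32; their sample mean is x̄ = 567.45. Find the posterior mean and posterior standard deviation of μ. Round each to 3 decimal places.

Prior precision 1/τ₀² = 1/71.39² = 0.00019621; data precision n/σ² = 2/57.32² = 0.00060872.
Posterior precision = 0.00019621 + 0.00060872 = 0.00080493, giving posterior SD = 1/√0.00080493 = 35.247.
Posterior mean = (0.00019621·428.72 + 0.00060872·567.45) / 0.00080493 = 533.633.

Posterior mean ≈ 533.633; posterior SD ≈ 35.247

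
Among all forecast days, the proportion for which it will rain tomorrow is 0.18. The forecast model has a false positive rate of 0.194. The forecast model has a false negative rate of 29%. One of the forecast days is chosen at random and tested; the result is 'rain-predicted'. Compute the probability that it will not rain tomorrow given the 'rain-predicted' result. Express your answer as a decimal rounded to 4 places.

P(¬H | E) ≈ 0.5545

Let H be the event that it will rain tomorrow. P(H) = 0.18, so P(¬H) = 0.82. With E the 'rain-predicted' result, P(E|H) = 0.71 and P(E|¬H) = 0.194.
P(E) = 0.71·0.18 + 0.194·0.82 = 0.12780 + 0.15908 = 0.28688.
By Bayes' theorem, P(H|E) = 0.12780 / 0.28688 = 0.4455. Hence P(¬H|E) = 1 − 0.4455 = 0.5545.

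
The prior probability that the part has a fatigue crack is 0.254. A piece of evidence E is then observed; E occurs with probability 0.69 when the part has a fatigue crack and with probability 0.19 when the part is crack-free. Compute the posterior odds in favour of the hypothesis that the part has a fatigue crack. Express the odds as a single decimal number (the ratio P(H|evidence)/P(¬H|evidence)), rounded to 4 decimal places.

Posterior odds ≈ 1.2365

Prior odds = 0.254/(1−0.254) = 0.34048.
Likelihood ratio for E = 0.69/0.19 = 3.6316.
Posterior odds = prior odds × LR = 1.2365.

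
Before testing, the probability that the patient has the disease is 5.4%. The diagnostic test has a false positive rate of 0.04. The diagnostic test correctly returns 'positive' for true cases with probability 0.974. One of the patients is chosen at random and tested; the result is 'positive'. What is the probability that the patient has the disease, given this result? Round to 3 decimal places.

Let H be the event that the patient has the disease. P(H) = 0.054, so P(¬H) = 0.946. With E the 'positive' result, P(E|H) = 0.974 and P(E|¬H) = 0.04.
P(E) = 0.974·0.054 + 0.04·0.946 = 0.052596 + 0.037840 = 0.090436.
By Bayes' theorem, P(H|E) = 0.052596 / 0.090436 = 0.582.

P(H | E) ≈ 0.582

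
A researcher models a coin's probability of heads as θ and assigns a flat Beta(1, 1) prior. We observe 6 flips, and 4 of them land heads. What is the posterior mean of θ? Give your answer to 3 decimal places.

Posterior mean ≈ 0.625

Observing 4 successes and 2 failures updates Beta(1, 1) by adding the success and failure counts to the two shape parameters: α = 1+4 = 5, β = 1+2 = 3.
E[θ | data] = 5/(5+3) = 0.625.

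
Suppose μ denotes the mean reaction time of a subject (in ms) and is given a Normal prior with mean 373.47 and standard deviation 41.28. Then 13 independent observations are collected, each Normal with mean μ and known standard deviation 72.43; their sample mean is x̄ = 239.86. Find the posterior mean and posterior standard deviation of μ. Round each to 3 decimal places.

Prior precision 1/τ₀² = 1/41.28² = 0.00058684; data precision n/σ² = 13/72.43² = 0.00247803.
Posterior precision = 0.00058684 + 0.00247803 = 0.00306487, giving posterior SD = 1/√0.00306487 = 18.063.
Posterior mean = (0.00058684·373.47 + 0.00247803·239.86) / 0.00306487 = 265.443.

Posterior mean ≈ 265.443; posterior SD ≈ 18.063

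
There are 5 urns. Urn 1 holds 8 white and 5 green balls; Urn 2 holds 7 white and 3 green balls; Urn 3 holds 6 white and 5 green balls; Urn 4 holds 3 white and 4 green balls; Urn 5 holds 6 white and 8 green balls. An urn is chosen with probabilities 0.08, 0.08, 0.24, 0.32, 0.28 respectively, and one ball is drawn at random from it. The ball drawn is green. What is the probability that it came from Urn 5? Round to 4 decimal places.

Posterior probability ≈ 0.3158

P(green|Urn 1) = 0.3846; P(green|Urn 2) = 0.3; P(green|Urn 3) = 0.4545; P(green|Urn 4) = 0.5714; P(green|Urn 5) = 0.5714.
Prior × likelihood for each source: 0.08·0.3846=0.03077, 0.08·0.3=0.02400, 0.24·0.4545=0.1091, 0.32·0.5714=0.1829, 0.28·0.5714=0.1600. Summing gives P(green) = 0.50672.
P(Urn 5 | green) = 0.1600 / 0.50672 = 0.3158.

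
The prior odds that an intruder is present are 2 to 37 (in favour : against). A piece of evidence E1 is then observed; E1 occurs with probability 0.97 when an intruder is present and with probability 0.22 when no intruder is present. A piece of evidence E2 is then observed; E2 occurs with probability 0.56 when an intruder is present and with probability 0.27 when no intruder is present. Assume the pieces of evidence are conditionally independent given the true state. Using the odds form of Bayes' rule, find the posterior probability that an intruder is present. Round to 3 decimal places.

Prior odds = 2/37 = 0.054054.
Likelihood ratio for E1 = 0.97/0.22 = 4.4091.
Likelihood ratio for E2 = 0.56/0.27 = 2.0741.
Posterior odds = prior odds × LR₁ × LR₂ = 0.49431.
Posterior probability = odds/(1+odds) = 0.49431/1.4943 = 0.331.

Posterior probability ≈ 0.331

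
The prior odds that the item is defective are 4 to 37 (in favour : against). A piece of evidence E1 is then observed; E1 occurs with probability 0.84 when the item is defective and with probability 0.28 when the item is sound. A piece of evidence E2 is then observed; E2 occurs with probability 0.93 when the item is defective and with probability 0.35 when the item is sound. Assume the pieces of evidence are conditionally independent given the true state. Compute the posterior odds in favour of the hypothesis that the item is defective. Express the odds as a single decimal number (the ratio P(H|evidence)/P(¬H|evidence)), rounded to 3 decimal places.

Posterior odds ≈ 0.862

Prior odds = 4/37 = 0.10811. In log-odds, ln(0.10811) = -2.2246.
Add log likelihood ratios: ln(3.0000) + ln(2.6571) = 2.0759.
Posterior log-odds = -0.14876, so posterior odds = exp(-0.14876) = 0.86178.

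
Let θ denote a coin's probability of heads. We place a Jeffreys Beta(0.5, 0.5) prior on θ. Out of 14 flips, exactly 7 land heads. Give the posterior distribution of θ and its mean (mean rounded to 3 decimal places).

Posterior: Beta(7.5, 7.5); mean ≈ 0.500

Observing 7 successes and 7 failures updates Beta(0.5, 0.5) by adding the success and failure counts to the two shape parameters: α = 0.5+7 = 7.5, β = 0.5+7 = 7.5.
Posterior mean = α/(α+β) = 7.5/15 = 0.500.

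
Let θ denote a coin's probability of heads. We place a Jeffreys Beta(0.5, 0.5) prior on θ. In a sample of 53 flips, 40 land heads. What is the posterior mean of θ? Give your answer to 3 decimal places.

Posterior mean ≈ 0.750

The binomial likelihood is conjugate to the Beta prior: with 40 successes and 13 failures, the posterior is Beta(0.5+40, 0.5+13) = Beta(40.5, 13.5).
E[θ | data] = 40.5/(40.5+13.5) = 0.750.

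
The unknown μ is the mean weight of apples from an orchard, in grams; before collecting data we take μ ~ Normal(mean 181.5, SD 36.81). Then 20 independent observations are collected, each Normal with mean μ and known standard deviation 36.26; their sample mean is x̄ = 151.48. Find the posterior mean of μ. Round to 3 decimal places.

Posterior mean ≈ 152.869

Prior precision 1/τ₀² = 1/36.81² = 0.00073802; data precision n/σ² = 20/36.26² = 0.0152116.
Posterior precision = 0.00073802 + 0.0152116 = 0.0159496.
Posterior mean = (0.00073802·181.5 + 0.0152116·151.48) / 0.0159496 = 152.869.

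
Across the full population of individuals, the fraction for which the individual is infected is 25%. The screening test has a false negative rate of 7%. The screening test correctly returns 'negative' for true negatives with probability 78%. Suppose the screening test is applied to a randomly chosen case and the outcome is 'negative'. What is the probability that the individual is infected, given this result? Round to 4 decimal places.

P(H | E) ≈ 0.0290

Let H be the event that the individual is infected. P(H) = 0.25, so P(¬H) = 0.75. With E the 'negative' result, P(E|H) = 0.07 and P(E|¬H) = 0.78.
P(E) = 0.07·0.25 + 0.78·0.75 = 0.017500 + 0.58500 = 0.60250.
By Bayes' theorem, P(H|E) = 0.017500 / 0.60250 = 0.0290.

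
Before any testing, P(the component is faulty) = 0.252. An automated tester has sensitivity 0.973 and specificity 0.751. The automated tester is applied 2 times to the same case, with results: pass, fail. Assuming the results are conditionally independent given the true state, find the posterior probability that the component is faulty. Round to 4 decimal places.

Posterior P(H) ≈ 0.0452

With H the event that the component is faulty, the joint likelihood of the observed sequence is P(data|H) = 0.027·0.973 = 0.026271 and P(data|¬H) = 0.751·0.249 = 0.18700.
Bayes: P(H|data) = 0.252·0.026271 / (0.252·0.026271 + 0.748·0.18700) = 0.0066203/0.14650 = 0.0452.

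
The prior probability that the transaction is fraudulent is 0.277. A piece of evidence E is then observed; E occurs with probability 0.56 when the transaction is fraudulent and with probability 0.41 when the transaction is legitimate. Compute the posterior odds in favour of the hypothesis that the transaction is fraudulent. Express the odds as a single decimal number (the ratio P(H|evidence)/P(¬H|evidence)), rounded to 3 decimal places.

Prior odds = 0.277/(1−0.277) = 0.38313.
Likelihood ratio for E = 0.56/0.41 = 1.3659.
Posterior odds = prior odds × LR = 0.52329.

Posterior odds ≈ 0.523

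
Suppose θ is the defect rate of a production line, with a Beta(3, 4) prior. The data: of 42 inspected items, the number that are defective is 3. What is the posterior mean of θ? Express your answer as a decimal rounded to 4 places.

Posterior mean ≈ 0.1224

Observing 3 successes and 39 failures updates Beta(3, 4) by adding the success and failure counts to the two shape parameters: α = 3+3 = 6, β = 4+39 = 43.
Posterior mean = α/(α+β) = 6/49 = 0.1224.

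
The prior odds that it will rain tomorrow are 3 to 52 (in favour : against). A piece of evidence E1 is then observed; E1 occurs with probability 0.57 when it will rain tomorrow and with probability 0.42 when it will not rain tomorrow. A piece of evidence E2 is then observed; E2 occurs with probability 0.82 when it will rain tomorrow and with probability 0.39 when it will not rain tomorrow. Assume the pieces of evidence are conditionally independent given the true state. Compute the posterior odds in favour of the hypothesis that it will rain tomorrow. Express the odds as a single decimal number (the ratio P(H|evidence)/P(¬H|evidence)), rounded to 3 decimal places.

Posterior odds ≈ 0.165

Prior odds = 3/52 = 0.057692. In log-odds, ln(0.057692) = -2.8526.
Add log likelihood ratios: ln(1.3571) + ln(2.1026) = 1.0485.
Posterior log-odds = -1.8041, so posterior odds = exp(-1.8041) = 0.16462.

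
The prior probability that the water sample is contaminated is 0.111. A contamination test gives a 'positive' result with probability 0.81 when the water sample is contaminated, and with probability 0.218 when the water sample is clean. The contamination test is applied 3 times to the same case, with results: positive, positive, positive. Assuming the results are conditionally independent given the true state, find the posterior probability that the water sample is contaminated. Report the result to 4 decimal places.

Posterior P(H) ≈ 0.8650

With H the event that the water sample is contaminated, the joint likelihood of the observed sequence is P(data|H) = 0.81·0.81·0.81 = 0.53144 and P(data|¬H) = 0.218·0.218·0.218 = 0.010360.
Bayes: P(H|data) = 0.111·0.53144 / (0.111·0.53144 + 0.889·0.010360) = 0.058990/0.068200 = 0.8650.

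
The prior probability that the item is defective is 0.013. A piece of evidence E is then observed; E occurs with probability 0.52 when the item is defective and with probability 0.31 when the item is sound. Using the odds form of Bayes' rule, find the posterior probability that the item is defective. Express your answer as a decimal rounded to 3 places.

Prior odds = 0.013/(1−0.013) = 0.013171. In log-odds, ln(0.013171) = -4.3297.
Add log likelihood ratio: ln(1.6774) = 0.51726.
Posterior log-odds = -3.8125, so posterior odds = exp(-3.8125) = 0.022094. Converting, P(H|E) = 0.022094/1.0221 = 0.022.

Posterior probability ≈ 0.022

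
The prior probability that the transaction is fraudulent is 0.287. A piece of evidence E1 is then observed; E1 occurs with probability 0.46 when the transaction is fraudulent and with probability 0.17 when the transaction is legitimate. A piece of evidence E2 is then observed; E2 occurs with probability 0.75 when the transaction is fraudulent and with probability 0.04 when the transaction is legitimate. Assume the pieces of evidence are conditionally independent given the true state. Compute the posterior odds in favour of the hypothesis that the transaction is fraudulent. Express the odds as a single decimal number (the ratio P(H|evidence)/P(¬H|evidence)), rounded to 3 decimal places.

Prior odds = 0.287/(1−0.287) = 0.40252.
Likelihood ratio for E1 = 0.46/0.17 = 2.7059.
Likelihood ratio for E2 = 0.75/0.04 = 18.750.
Posterior odds = prior odds × LR₁ × LR₂ = 20.422.

Posterior odds ≈ 20.422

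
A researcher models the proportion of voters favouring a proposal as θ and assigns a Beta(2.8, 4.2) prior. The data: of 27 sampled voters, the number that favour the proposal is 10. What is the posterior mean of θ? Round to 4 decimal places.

Observing 10 successes and 17 failures updates Beta(2.8, 4.2) by adding the success and failure counts to the two shape parameters: α = 2.8+10 = 12.8, β = 4.2+17 = 21.2.
E[θ | data] = 12.8/(12.8+21.2) = 0.3765.

Posterior mean ≈ 0.3765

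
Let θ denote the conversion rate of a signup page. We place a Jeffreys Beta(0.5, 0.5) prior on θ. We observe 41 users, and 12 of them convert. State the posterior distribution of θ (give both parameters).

Observing 12 successes and 29 failures updates Beta(0.5, 0.5) by adding the success and failure counts to the two shape parameters: α = 0.5+12 = 12.5, β = 0.5+29 = 29.5.

Posterior: Beta(12.5, 29.5)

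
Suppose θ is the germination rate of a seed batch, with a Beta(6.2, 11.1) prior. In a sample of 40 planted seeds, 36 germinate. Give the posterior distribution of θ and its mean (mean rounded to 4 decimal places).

The binomial likelihood is conjugate to the Beta prior: with 36 successes and 4 failures, the posterior is Beta(6.2+36, 11.1+4) = Beta(42.2, 15.1).
Posterior mean = α/(α+β) = 42.2/57.3 = 0.7365.

Posterior: Beta(42.2, 15.1); mean ≈ 0.7365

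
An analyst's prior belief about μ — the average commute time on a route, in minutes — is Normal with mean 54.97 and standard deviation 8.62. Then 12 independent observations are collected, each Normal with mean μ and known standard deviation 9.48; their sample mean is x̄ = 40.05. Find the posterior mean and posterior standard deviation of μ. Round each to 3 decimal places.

With known σ, the Normal prior is conjugate. Weight on the data is w = (n/σ²)/(n/σ² + 1/τ₀²) = 0.133526/(0.133526+0.0134582) = 0.90844.
Posterior mean = w·x̄ + (1−w)·μ₀ = 0.90844·40.05 + 0.091562·54.97 = 41.416. Posterior variance = 1/(0.133526+0.0134582) = 6.80347, so SD = 2.608.

Posterior mean ≈ 41.416; posterior SD ≈ 2.608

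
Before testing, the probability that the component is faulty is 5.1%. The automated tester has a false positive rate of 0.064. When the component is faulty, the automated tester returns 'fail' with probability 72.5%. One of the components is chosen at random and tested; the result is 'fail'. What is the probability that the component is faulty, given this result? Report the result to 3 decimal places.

P(H | E) ≈ 0.378

Let H be the event that the component is faulty. P(H) = 0.051, so P(¬H) = 0.949. With E the 'fail' result, P(E|H) = 0.725 and P(E|¬H) = 0.064.
P(E) = 0.725·0.051 + 0.064·0.949 = 0.036975 + 0.060736 = 0.097711.
By Bayes' theorem, P(H|E) = 0.036975 / 0.097711 = 0.378.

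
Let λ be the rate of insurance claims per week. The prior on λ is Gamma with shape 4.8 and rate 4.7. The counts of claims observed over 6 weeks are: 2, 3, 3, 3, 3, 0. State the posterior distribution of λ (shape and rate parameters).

The Poisson likelihood adds the total count to the shape and the number of exposure periods to the rate. Here ∑xᵢ = 14 and n = 6, so shape 4.8→18.8 and rate 4.7→10.7.

Posterior: Gamma(shape=18.8, rate=10.7)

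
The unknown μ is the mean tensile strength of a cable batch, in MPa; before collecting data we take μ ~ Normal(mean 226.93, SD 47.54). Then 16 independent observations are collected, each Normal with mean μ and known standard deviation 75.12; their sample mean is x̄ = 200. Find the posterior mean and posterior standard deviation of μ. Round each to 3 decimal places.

With known σ, the Normal prior is conjugate. Weight on the data is w = (n/σ²)/(n/σ² + 1/τ₀²) = 0.00283536/(0.00283536+0.00044247) = 0.86501.
Posterior mean = w·x̄ + (1−w)·μ₀ = 0.86501·200 + 0.13499·226.93 = 203.635. Posterior variance = 1/(0.00283536+0.00044247) = 305.080, so SD = 17.467.

Posterior mean ≈ 203.635; posterior SD ≈ 17.467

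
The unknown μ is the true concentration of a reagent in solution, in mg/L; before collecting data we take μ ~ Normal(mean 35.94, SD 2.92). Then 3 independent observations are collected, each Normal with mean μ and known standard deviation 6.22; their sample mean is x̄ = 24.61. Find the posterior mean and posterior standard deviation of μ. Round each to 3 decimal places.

Posterior mean ≈ 31.431; posterior SD ≈ 2.266

With known σ, the Normal prior is conjugate. Weight on the data is w = (n/σ²)/(n/σ² + 1/τ₀²) = 0.0775426/(0.0775426+0.117283) = 0.39801.
Posterior mean = w·x̄ + (1−w)·μ₀ = 0.39801·24.61 + 0.60199·35.94 = 31.431. Posterior variance = 1/(0.0775426+0.117283) = 5.13280, so SD = 2.266.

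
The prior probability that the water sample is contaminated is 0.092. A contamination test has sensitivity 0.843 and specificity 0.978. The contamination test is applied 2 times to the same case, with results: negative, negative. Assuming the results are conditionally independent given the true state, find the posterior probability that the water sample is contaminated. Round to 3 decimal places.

With H the event that the water sample is contaminated, the joint likelihood of the observed sequence is P(data|H) = 0.157·0.157 = 0.024649 and P(data|¬H) = 0.978·0.978 = 0.95648.
Bayes: P(H|data) = 0.092·0.024649 / (0.092·0.024649 + 0.908·0.95648) = 0.0022677/0.87076 = 0.0026.

Posterior P(H) ≈ 0.003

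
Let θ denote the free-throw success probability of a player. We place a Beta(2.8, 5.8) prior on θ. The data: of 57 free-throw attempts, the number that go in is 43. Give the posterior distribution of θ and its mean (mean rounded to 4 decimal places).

The binomial likelihood is conjugate to the Beta prior: with 43 successes and 14 failures, the posterior is Beta(2.8+43, 5.8+14) = Beta(45.8, 19.8).
Posterior mean = α/(α+β) = 45.8/65.6 = 0.6982.

Posterior: Beta(45.8, 19.8); mean ≈ 0.6982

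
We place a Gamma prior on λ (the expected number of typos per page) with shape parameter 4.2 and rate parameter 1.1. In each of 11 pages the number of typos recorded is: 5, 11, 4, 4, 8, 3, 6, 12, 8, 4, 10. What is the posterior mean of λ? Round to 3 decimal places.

Total count ∑xᵢ = 75 over n = 11 pages.
Gamma is conjugate to the Poisson likelihood: posterior is Gamma(shape = 4.2+75 = 79.2, rate = 1.1+11 = 12.1).
Posterior mean = shape/rate = 79.2/12.1 = 6.545.

Posterior mean ≈ 6.545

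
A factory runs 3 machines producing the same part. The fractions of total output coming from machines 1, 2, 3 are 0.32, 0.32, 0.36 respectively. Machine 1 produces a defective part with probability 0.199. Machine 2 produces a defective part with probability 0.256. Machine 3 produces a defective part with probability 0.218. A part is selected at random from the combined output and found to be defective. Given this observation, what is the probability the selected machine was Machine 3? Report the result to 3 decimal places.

Posterior probability ≈ 0.350

P(defective|M1) = 0.199; P(defective|M2) = 0.256; P(defective|M3) = 0.218.
Prior × likelihood for each source: 0.32·0.199=0.06368, 0.32·0.256=0.08192, 0.36·0.218=0.07848. Summing gives P(defective) = 0.22408.
P(Machine 3 | defective) = 0.07848 / 0.22408 = 0.350.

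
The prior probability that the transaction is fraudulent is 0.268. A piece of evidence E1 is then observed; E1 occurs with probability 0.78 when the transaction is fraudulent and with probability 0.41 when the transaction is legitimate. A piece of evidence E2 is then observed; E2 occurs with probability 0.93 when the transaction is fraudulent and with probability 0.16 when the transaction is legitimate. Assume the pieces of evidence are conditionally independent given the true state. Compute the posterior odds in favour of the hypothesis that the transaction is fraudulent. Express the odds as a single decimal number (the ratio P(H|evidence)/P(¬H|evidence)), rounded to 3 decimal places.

Posterior odds ≈ 4.049

Prior odds = 0.268/(1−0.268) = 0.36612. In log-odds, ln(0.36612) = -1.0048.
Add log likelihood ratios: ln(1.9024) + ln(5.8125) = 2.4031.
Posterior log-odds = 1.3984, so posterior odds = exp(1.3984) = 4.0485.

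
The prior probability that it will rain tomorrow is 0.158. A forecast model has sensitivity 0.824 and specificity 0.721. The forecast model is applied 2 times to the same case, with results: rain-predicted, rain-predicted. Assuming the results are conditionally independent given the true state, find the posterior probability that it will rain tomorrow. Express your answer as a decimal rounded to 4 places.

Let H be the event that it will rain tomorrow; start with P(H) = 0.158. P('rain-predicted'|H) = 0.824, P('rain-predicted'|¬H) = 0.279.
Update on result 1 ('rain-predicted'): P(H) ← 0.824·0.1580 / (0.824·0.1580 + 0.279·0.8420) = 0.13019/0.36511 = 0.3566.
Update on result 2 ('rain-predicted'): P(H) ← 0.824·0.3566 / (0.824·0.3566 + 0.279·0.6434) = 0.29382/0.47334 = 0.6207.

Posterior P(H) ≈ 0.6207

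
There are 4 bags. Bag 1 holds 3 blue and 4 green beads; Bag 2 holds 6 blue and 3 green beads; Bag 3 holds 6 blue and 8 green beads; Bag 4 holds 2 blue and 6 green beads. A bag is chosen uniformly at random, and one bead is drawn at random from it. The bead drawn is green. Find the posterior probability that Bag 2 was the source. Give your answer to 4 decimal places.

Posterior probability ≈ 0.1497

P(green|Bag 1) = 0.5714; P(green|Bag 2) = 0.3333; P(green|Bag 3) = 0.5714; P(green|Bag 4) = 0.75.
Prior × likelihood for each source: 0.25·0.5714=0.1429, 0.25·0.3333=0.08333, 0.25·0.5714=0.1429, 0.25·0.75=0.1875. Summing gives P(green) = 0.55655.
P(Bag 2 | green) = 0.08333 / 0.55655 = 0.1497.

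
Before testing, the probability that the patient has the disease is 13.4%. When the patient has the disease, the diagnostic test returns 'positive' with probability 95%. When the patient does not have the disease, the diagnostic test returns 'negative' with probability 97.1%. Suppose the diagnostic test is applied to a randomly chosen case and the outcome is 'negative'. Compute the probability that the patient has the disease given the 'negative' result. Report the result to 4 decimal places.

P(H | E) ≈ 0.0079

Let H be the event that the patient has the disease. P(H) = 0.134, so P(¬H) = 0.866. With E the 'negative' result, P(E|H) = 0.05 and P(E|¬H) = 0.971.
P(E) = 0.05·0.134 + 0.971·0.866 = 0.0067000 + 0.84089 = 0.84759.
By Bayes' theorem, P(H|E) = 0.0067000 / 0.84759 = 0.0079.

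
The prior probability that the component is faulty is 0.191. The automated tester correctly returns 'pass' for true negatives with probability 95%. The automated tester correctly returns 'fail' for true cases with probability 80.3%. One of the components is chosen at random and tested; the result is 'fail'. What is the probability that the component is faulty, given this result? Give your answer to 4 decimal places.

P(H | E) ≈ 0.7913

Write H for 'the component is faulty'. Prior odds H:¬H = 0.191/0.809 = 0.23609. For the 'fail' outcome, the likelihood ratio is 0.803/0.05 = 16.060.
Posterior odds = 0.23609 × 16.060 = 3.7917, so P(H|E) = 3.7917/(1+3.7917) = 0.7913.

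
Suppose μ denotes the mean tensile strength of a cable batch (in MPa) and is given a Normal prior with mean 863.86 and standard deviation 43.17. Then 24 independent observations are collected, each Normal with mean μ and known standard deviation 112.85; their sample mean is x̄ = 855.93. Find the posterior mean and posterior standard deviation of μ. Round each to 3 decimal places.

Prior precision 1/τ₀² = 1/43.17² = 0.00053658; data precision n/σ² = 24/112.85² = 0.00188455.
Posterior precision = 0.00053658 + 0.00188455 = 0.00242113, giving posterior SD = 1/√0.00242113 = 20.323.
Posterior mean = (0.00053658·863.86 + 0.00188455·855.93) / 0.00242113 = 857.687.

Posterior mean ≈ 857.687; posterior SD ≈ 20.323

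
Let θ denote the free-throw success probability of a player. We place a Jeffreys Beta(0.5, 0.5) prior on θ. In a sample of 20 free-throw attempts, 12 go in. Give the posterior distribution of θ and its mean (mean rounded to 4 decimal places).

Posterior: Beta(12.5, 8.5); mean ≈ 0.5952

The binomial likelihood is conjugate to the Beta prior: with 12 successes and 8 failures, the posterior is Beta(0.5+12, 0.5+8) = Beta(12.5, 8.5).
E[θ | data] = 12.5/(12.5+8.5) = 0.5952.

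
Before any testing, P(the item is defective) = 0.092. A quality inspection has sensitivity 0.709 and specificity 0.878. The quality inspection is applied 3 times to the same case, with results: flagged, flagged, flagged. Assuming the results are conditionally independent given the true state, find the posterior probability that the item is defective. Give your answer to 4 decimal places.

Let H be the event that the item is defective; start with P(H) = 0.092. P('flagged'|H) = 0.709, P('flagged'|¬H) = 0.122.
Update on result 1 ('flagged'): P(H) ← 0.709·0.0920 / (0.709·0.0920 + 0.122·0.9080) = 0.065228/0.17600 = 0.3706.
Update on result 2 ('flagged'): P(H) ← 0.709·0.3706 / (0.709·0.3706 + 0.122·0.6294) = 0.26276/0.33955 = 0.7739.
Update on result 3 ('flagged'): P(H) ← 0.709·0.7739 / (0.709·0.7739 + 0.122·0.2261) = 0.54866/0.57625 = 0.9521.

Posterior P(H) ≈ 0.9521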